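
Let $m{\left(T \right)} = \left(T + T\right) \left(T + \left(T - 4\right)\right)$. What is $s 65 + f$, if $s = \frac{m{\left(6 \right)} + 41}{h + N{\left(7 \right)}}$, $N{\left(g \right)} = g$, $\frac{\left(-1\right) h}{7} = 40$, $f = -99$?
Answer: $- \frac{2764}{21} \approx -131.62$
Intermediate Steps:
$h = -280$ ($h = \left(-7\right) 40 = -280$)
$m{\left(T \right)} = 2 T \left(-4 + 2 T\right)$ ($m{\left(T \right)} = 2 T \left(T + \left(T - 4\right)\right) = 2 T \left(T + \left(-4 + T\right)\right) = 2 T \left(-4 + 2 T\right)$)
$s = - \frac{137}{273}$ ($s = \frac{4 \cdot 6 \left(-2 + 6\right) + 41}{-280 + 7} = \frac{4 \cdot 6 \cdot 4 + 41}{-273} = \left(96 + 41\right) \left(- \frac{1}{273}\right) = 137 \left(- \frac{1}{273}\right) = - \frac{137}{273} \approx -0.50183$)
$s 65 + f = \left(- \frac{137}{273}\right) 65 - 99 = - \frac{685}{21} - 99 = - \frac{2764}{21}$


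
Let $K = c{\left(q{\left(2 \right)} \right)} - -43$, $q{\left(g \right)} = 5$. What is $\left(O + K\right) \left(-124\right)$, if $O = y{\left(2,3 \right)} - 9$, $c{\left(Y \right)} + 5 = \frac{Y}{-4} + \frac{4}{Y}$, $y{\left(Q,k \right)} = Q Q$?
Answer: $- \frac{20181}{5} \approx -4036.2$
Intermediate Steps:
$y{\left(Q,k \right)} = Q^{2}$
$c{\left(Y \right)} = -5 + \frac{4}{Y} - \frac{Y}{4}$ ($c{\left(Y \right)} = -5 + \left(\frac{Y}{-4} + \frac{4}{Y}\right) = -5 + \left(Y \left(- \frac{1}{4}\right) + \frac{4}{Y}\right) = -5 - \left(- \frac{4}{Y} + \frac{Y}{4}\right) = -5 + \frac{4}{Y} - \frac{Y}{4}$)
$O = -5$ ($O = 2^{2} - 9 = 4 - 9 = -5$)
$K = \frac{751}{20}$ ($K = \left(-5 + \frac{4}{5} - \frac{5}{4}\right) - -43 = \left(-5 + 4 \cdot \frac{1}{5} - \frac{5}{4}\right) + 43 = \left(-5 + \frac{4}{5} - \frac{5}{4}\right) + 43 = - \frac{109}{20} + 43 = \frac{751}{20} \approx 37.55$)
$\left(O + K\right) \left(-124\right) = \left(-5 + \frac{751}{20}\right) \left(-124\right) = \frac{651}{20} \left(-124\right) = - \frac{20181}{5}$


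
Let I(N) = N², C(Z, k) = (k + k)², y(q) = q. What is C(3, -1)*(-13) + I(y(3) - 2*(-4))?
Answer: 69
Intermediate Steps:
C(Z, k) = 4*k² (C(Z, k) = (2*k)² = 4*k²)
C(3, -1)*(-13) + I(y(3) - 2*(-4)) = (4*(-1)²)*(-13) + (3 - 2*(-4))² = (4*1)*(-13) + (3 + 8)² = 4*(-13) + 11² = -52 + 121 = 69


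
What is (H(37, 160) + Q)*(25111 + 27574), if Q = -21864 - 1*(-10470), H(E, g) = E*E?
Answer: -528167125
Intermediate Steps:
H(E, g) = E**2
Q = -11394 (Q = -21864 + 10470 = -11394)
(H(37, 160) + Q)*(25111 + 27574) = (37**2 - 11394)*(25111 + 27574) = (1369 - 11394)*52685 = -10025*52685 = -528167125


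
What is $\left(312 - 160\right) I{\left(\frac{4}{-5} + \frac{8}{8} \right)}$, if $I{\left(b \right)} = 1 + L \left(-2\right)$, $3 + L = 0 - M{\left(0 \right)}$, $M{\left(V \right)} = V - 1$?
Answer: $760$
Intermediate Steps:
$M{\left(V \right)} = -1 + V$
$L = -2$ ($L = -3 + \left(0 - \left(-1 + 0\right)\right) = -3 + \left(0 - -1\right) = -3 + \left(0 + 1\right) = -3 + 1 = -2$)
$I{\left(b \right)} = 5$ ($I{\left(b \right)} = 1 - -4 = 1 + 4 = 5$)
$\left(312 - 160\right) I{\left(\frac{4}{-5} + \frac{8}{8} \right)} = \left(312 - 160\right) 5 = 152 \cdot 5 = 760$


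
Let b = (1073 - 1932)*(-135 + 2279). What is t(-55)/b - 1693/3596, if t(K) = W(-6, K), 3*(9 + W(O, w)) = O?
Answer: -779487943/1655684704 ≈ -0.47079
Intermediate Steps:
W(O, w) = -9 + O/3
t(K) = -11 (t(K) = -9 + (1/3)*(-6) = -9 - 2 = -11)
b = -1841696 (b = -859*2144 = -1841696)
t(-55)/b - 1693/3596 = -11/(-1841696) - 1693/3596 = -11*(-1/1841696) - 1693*1/3596 = 11/1841696 - 1693/3596 = -779487943/1655684704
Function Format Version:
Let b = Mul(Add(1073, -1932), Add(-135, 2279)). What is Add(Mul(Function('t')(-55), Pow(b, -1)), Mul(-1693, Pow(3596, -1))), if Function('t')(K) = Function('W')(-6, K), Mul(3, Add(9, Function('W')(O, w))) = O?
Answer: Rational(-779487943, 1655684704) ≈ -0.47079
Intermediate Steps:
Function('W')(O, w) = Add(-9, Mul(Rational(1, 3), O))
Function('t')(K) = -11 (Function('t')(K) = Add(-9, Mul(Rational(1, 3), -6)) = Add(-9, -2) = -11)
b = -1841696 (b = Mul(-859, 2144) = -1841696)
Add(Mul(Function('t')(-55), Pow(b, -1)), Mul(-1693, Pow(3596, -1))) = Add(Mul(-11, Pow(-1841696, -1)), Mul(-1693, Pow(3596, -1))) = Add(Mul(-11, Rational(-1, 1841696)), Mul(-1693, Rational(1, 3596))) = Add(Rational(11, 1841696), Rational(-1693, 3596)) = Rational(-779487943, 1655684704)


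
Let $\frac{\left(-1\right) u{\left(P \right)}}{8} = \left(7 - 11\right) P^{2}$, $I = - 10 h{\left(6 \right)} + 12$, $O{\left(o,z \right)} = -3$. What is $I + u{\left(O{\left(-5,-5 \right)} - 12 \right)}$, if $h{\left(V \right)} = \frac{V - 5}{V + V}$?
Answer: $\frac{43267}{6} \approx 7211.2$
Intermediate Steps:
$h{\left(V \right)} = \frac{-5 + V}{2 V}$
$I = \frac{67}{6}$ ($I = - 10 \frac{-5 + 6}{2 \cdot 6} + 12 = - 10 \cdot \frac{1}{2} \cdot \frac{1}{6} \cdot 1 + 12 = \left(-10\right) \frac{1}{12} + 12 = - \frac{5}{6} + 12 = \frac{67}{6} \approx 11.167$)
$u{\left(P \right)} = 32 P^{2}$ ($u{\left(P \right)} = - 8 \left(7 - 11\right) P^{2} = - 8 \left(- 4 P^{2}\right) = 32 P^{2}$)
$I + u{\left(O{\left(-5,-5 \right)} - 12 \right)} = \frac{67}{6} + 32 \left(-3 - 12\right)^{2} = \frac{67}{6} + 32 \left(-15\right)^{2} = \frac{67}{6} + 32 \cdot 225 = \frac{67}{6} + 7200 = \frac{43267}{6}$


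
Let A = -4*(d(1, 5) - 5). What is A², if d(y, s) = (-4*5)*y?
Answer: 10000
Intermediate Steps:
d(y, s) = -20*y
A = 100 (A = -4*(-20*1 - 5) = -4*(-20 - 5) = -4*(-25) = 100)
A² = 100² = 10000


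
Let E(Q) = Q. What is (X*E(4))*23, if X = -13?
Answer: -1196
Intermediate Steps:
(X*E(4))*23 = -13*4*23 = -52*23 = -1196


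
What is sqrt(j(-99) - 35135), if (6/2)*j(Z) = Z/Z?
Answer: 2*I*sqrt(79053)/3 ≈ 187.44*I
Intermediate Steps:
j(Z) = 1/3 (j(Z) = (Z/Z)/3 = (1/3)*1 = 1/3)
sqrt(j(-99) - 35135) = sqrt(1/3 - 35135) = sqrt(-105404/3) = 2*I*sqrt(79053)/3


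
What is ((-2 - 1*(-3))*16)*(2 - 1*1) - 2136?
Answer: -2120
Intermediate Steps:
((-2 - 1*(-3))*16)*(2 - 1*1) - 2136 = ((-2 + 3)*16)*(2 - 1) - 2136 = (1*16)*1 - 2136 = 16*1 - 2136 = 16 - 2136 = -2120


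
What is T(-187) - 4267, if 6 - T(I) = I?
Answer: -4074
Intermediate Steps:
T(I) = 6 - I
T(-187) - 4267 = (6 - 1*(-187)) - 4267 = (6 + 187) - 4267 = 193 - 4267 = -4074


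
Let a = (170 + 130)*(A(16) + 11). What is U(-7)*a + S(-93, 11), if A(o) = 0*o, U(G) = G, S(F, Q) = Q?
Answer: -23089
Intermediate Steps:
A(o) = 0
a = 3300 (a = (170 + 130)*(0 + 11) = 300*11 = 3300)
U(-7)*a + S(-93, 11) = -7*3300 + 11 = -23100 + 11 = -23089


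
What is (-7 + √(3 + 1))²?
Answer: 25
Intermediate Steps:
(-7 + √(3 + 1))² = (-7 + √4)² = (-7 + 2)² = (-5)² = 25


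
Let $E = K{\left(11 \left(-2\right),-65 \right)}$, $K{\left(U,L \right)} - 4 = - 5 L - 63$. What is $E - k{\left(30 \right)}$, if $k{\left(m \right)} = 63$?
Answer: $203$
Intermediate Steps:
$K{\left(U,L \right)} = -59 - 5 L$ ($K{\left(U,L \right)} = 4 - \left(63 + 5 L\right) = -59 - 5 L$)
$E = 266$ ($E = -59 - -325 = -59 + 325 = 266$)
$E - k{\left(30 \right)} = 266 - 63 = 203$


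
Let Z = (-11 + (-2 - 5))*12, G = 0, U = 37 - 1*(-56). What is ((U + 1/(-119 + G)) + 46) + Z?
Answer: -9164/119 ≈ -77.008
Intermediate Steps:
U = 93 (U = 37 + 56 = 93)
Z = -216 (Z = (-11 - 7)*12 = -18*12 = -216)
((U + 1/(-119 + G)) + 46) + Z = ((93 + 1/(-119 + 0)) + 46) - 216 = ((93 + 1/(-119)) + 46) - 216 = ((93 - 1/119) + 46) - 216 = (11066/119 + 46) - 216 = 16540/119 - 216 = -9164/119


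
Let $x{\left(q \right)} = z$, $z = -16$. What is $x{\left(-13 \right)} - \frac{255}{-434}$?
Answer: $- \frac{6689}{434} \approx -15.412$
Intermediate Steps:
$x{\left(q \right)} = -16$
$x{\left(-13 \right)} - \frac{255}{-434} = -16 - \frac{255}{-434} = -16 - - \frac{255}{434} = -16 + \frac{255}{434} = - \frac{6689}{434}$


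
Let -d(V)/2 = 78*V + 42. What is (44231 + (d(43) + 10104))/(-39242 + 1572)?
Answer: -47543/37670 ≈ -1.2621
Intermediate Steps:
d(V) = -84 - 156*V (d(V) = -2*(78*V + 42) = -2*(42 + 78*V) = -84 - 156*V)
(44231 + (d(43) + 10104))/(-39242 + 1572) = (44231 + ((-84 - 156*43) + 10104))/(-39242 + 1572) = (44231 + ((-84 - 6708) + 10104))/(-37670) = (44231 + (-6792 + 10104))*(-1/37670) = (44231 + 3312)*(-1/37670) = 47543*(-1/37670) = -47543/37670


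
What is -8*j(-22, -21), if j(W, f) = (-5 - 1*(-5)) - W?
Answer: -176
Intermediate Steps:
j(W, f) = -W (j(W, f) = (-5 + 5) - W = 0 - W = -W)
-8*j(-22, -21) = -(-8)*(-22) = -8*22 = -176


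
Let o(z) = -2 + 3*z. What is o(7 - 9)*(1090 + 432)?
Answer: -12176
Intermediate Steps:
o(7 - 9)*(1090 + 432) = (-2 + 3*(7 - 9))*(1090 + 432) = (-2 + 3*(-2))*1522 = (-2 - 6)*1522 = -8*1522 = -12176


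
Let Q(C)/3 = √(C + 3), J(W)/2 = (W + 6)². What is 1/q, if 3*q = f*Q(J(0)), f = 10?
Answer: √3/150 ≈ 0.011547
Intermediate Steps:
J(W) = 2*(6 + W)² (J(W) = 2*(W + 6)² = 2*(6 + W)²)
Q(C) = 3*√(3 + C) (Q(C) = 3*√(C + 3) = 3*√(3 + C))
q = 50*√3 (q = (10*(3*√(3 + 2*(6 + 0)²)))/3 = (10*(3*√(3 + 2*6²)))/3 = (10*(3*√(3 + 2*36)))/3 = (10*(3*√(3 + 72)))/3 = (10*(3*√75))/3 = (10*(3*(5*√3)))/3 = (10*(15*√3))/3 = (150*√3)/3 = 50*√3 ≈ 86.603)
1/q = 1/(50*√3) = √3/150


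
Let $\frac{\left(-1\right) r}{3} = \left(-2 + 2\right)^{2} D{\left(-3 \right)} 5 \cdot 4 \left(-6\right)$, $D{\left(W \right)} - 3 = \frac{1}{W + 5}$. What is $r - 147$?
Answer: $-147$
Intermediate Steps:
$D{\left(W \right)} = 3 + \frac{1}{5 + W}$ ($D{\left(W \right)} = 3 + \frac{1}{W + 5} = 3 + \frac{1}{5 + W}$)
$r = 0$ ($r = - 3 \left(-2 + 2\right)^{2} \frac{16 + 3 \left(-3\right)}{5 - 3} \cdot 5 \cdot 4 \left(-6\right) = - 3 \cdot 0^{2} \frac{16 - 9}{2} \cdot 5 \cdot 4 \left(-6\right) = - 3 \cdot 0 \cdot \frac{1}{2} \cdot 7 \cdot 5 \cdot 4 \left(-6\right) = - 3 \cdot 0 \cdot \frac{7}{2} \cdot 5 \cdot 4 \left(-6\right) = - 3 \cdot 0 \cdot \frac{35}{2} \cdot 4 \left(-6\right) = - 3 \cdot 0 \cdot 70 \left(-6\right) = - 3 \cdot 0 \left(-6\right) = \left(-3\right) 0 = 0$)
$r - 147 = 0 - 147 = -147$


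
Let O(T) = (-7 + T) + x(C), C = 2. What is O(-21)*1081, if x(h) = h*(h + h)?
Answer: -21620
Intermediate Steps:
x(h) = 2*h² (x(h) = h*(2*h) = 2*h²)
O(T) = 1 + T (O(T) = (-7 + T) + 2*2² = (-7 + T) + 2*4 = (-7 + T) + 8 = 1 + T)
O(-21)*1081 = (1 - 21)*1081 = -20*1081 = -21620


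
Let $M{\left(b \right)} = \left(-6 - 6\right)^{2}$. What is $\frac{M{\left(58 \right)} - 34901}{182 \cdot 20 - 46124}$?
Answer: $\frac{34757}{42484} \approx 0.81812$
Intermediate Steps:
$M{\left(b \right)} = 144$ ($M{\left(b \right)} = \left(-12\right)^{2} = 144$)
$\frac{M{\left(58 \right)} - 34901}{182 \cdot 20 - 46124} = \frac{144 - 34901}{182 \cdot 20 - 46124} = - \frac{34757}{3640 - 46124} = - \frac{34757}{-42484} = \left(-34757\right) \left(- \frac{1}{42484}\right) = \frac{34757}{42484}$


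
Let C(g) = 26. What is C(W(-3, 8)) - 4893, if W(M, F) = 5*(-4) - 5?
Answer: -4867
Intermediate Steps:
W(M, F) = -25 (W(M, F) = -20 - 5 = -25)
C(W(-3, 8)) - 4893 = 26 - 4893 = -4867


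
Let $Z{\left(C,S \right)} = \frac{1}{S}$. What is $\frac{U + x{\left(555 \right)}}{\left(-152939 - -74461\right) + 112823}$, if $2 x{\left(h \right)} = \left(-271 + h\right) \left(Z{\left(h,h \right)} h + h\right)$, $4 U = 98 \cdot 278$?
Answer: $\frac{85763}{34345} \approx 2.4971$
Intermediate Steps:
$U = 6811$ ($U = \frac{98 \cdot 278}{4} = \frac{1}{4} \cdot 27244 = 6811$)
$x{\left(h \right)} = \frac{\left(1 + h\right) \left(-271 + h\right)}{2}$ ($x{\left(h \right)} = \frac{\left(-271 + h\right) \left(\frac{h}{h} + h\right)}{2} = \frac{\left(-271 + h\right) \left(1 + h\right)}{2} = \frac{\left(1 + h\right) \left(-271 + h\right)}{2}$)
$\frac{U + x{\left(555 \right)}}{\left(-152939 - -74461\right) + 112823} = \frac{6811 - \left(\frac{271}{2} - \frac{555 \left(-270 + 555\right)}{2}\right)}{\left(-152939 - -74461\right) + 112823} = \frac{6811 - \left(\frac{271}{2} - \frac{158175}{2}\right)}{\left(-152939 + 74461\right) + 112823} = \frac{6811 + \left(- \frac{271}{2} + \frac{158175}{2}\right)}{-78478 + 112823} = \frac{6811 + 78952}{34345} = 85763 \cdot \frac{1}{34345} = \frac{85763}{34345}$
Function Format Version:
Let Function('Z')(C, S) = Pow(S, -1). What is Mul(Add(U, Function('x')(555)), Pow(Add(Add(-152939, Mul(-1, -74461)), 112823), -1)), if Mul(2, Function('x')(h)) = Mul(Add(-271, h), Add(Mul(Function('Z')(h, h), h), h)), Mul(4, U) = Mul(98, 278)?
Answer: Rational(85763, 34345) ≈ 2.4971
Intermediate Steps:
U = 6811 (U = Mul(Rational(1, 4), Mul(98, 278)) = Mul(Rational(1, 4), 27244) = 6811)
Function('x')(h) = Mul(Rational(1, 2), Add(1, h), Add(-271, h)) (Function('x')(h) = Mul(Rational(1, 2), Mul(Add(-271, h), Add(Mul(Pow(h, -1), h), h))) = Mul(Rational(1, 2), Mul(Add(-271, h), Add(1, h))) = Mul(Rational(1, 2), Mul(Add(1, h), Add(-271, h))) = Mul(Rational(1, 2), Add(1, h), Add(-271, h)))
Mul(Add(U, Function('x')(555)), Pow(Add(Add(-152939, Mul(-1, -74461)), 112823), -1)) = Mul(Add(6811, Add(Rational(-271, 2), Mul(Rational(1, 2), 555, Add(-270, 555)))), Pow(Add(Add(-152939, Mul(-1, -74461)), 112823), -1)) = Mul(Add(6811, Add(Rational(-271, 2), Mul(Rational(1, 2), 555, 285))), Pow(Add(Add(-152939, 74461), 112823), -1)) = Mul(Add(6811, Add(Rational(-271, 2), Rational(158175, 2))), Pow(Add(-78478, 112823), -1)) = Mul(Add(6811, 78952), Pow(34345, -1)) = Mul(85763, Rational(1, 34345)) = Rational(85763, 34345)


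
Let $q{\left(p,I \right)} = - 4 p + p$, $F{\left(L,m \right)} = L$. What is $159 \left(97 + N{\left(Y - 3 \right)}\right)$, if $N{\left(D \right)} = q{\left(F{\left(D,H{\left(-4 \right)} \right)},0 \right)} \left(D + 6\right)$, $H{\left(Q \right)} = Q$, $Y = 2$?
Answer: $17808$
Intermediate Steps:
$q{\left(p,I \right)} = - 3 p$
$N{\left(D \right)} = - 3 D \left(6 + D\right)$ ($N{\left(D \right)} = - 3 D \left(D + 6\right) = - 3 D \left(6 + D\right)$)
$159 \left(97 + N{\left(Y - 3 \right)}\right) = 159 \left(97 - 3 \left(2 - 3\right) \left(6 + \left(2 - 3\right)\right)\right) = 159 \left(97 - - 3 \left(6 - 1\right)\right) = 159 \left(97 - \left(-3\right) 5\right) = 159 \left(97 + 15\right) = 159 \cdot 112 = 17808$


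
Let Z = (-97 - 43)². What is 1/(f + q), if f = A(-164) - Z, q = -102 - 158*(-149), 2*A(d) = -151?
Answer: 2/7529 ≈ 0.00026564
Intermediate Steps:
A(d) = -151/2 (A(d) = (½)*(-151) = -151/2)
Z = 19600 (Z = (-140)² = 19600)
q = 23440 (q = -102 + 23542 = 23440)
f = -39351/2 (f = -151/2 - 1*19600 = -151/2 - 19600 = -39351/2 ≈ -19676.)
1/(f + q) = 1/(-39351/2 + 23440) = 1/(7529/2) = 2/7529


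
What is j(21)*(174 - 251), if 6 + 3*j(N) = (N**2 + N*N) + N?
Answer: -23023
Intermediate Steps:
j(N) = -2 + N/3 + 2*N**2/3 (j(N) = -2 + ((N**2 + N*N) + N)/3 = -2 + ((N**2 + N**2) + N)/3 = -2 + (2*N**2 + N)/3 = -2 + (N + 2*N**2)/3 = -2 + (N/3 + 2*N**2/3) = -2 + N/3 + 2*N**2/3)
j(21)*(174 - 251) = (-2 + (1/3)*21 + (2/3)*21**2)*(174 - 251) = (-2 + 7 + (2/3)*441)*(-77) = (-2 + 7 + 294)*(-77) = 299*(-77) = -23023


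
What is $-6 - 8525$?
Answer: $-8531$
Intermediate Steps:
$-6 - 8525 = -8531$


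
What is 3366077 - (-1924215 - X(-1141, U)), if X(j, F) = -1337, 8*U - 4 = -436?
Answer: 5288955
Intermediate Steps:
U = -54 (U = ½ + (⅛)*(-436) = ½ - 109/2 = -54)
3366077 - (-1924215 - X(-1141, U)) = 3366077 - (-1924215 - 1*(-1337)) = 3366077 - (-1924215 + 1337) = 3366077 - 1*(-1922878) = 3366077 + 1922878 = 5288955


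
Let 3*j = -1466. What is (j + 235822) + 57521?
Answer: 878563/3 ≈ 2.9285e+5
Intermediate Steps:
j = -1466/3 (j = (1/3)*(-1466) = -1466/3 ≈ -488.67)
(j + 235822) + 57521 = (-1466/3 + 235822) + 57521 = 706000/3 + 57521 = 878563/3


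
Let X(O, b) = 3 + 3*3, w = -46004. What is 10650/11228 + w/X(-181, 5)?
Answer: -64550639/16842 ≈ -3832.7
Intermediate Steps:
X(O, b) = 12 (X(O, b) = 3 + 9 = 12)
10650/11228 + w/X(-181, 5) = 10650/11228 - 46004/12 = 10650*(1/11228) - 46004*1/12 = 5325/5614 - 11501/3 = -64550639/16842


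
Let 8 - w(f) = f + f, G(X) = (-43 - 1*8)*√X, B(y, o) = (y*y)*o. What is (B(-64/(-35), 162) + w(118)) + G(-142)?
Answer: 384252/1225 - 51*I*√142 ≈ 313.68 - 607.74*I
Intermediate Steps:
B(y, o) = o*y² (B(y, o) = y²*o = o*y²)
G(X) = -51*√X (G(X) = (-43 - 8)*√X = -51*√X)
w(f) = 8 - 2*f (w(f) = 8 - (f + f) = 8 - 2*f)
(B(-64/(-35), 162) + w(118)) + G(-142) = (162*(-64/(-35))² + (8 - 2*118)) - 51*I*√142 = (162*(-64*(-1/35))² + (8 - 236)) - 51*I*√142 = (162*(64/35)² - 228) - 51*I*√142 = (162*(4096/1225) - 228) - 51*I*√142 = (663552/1225 - 228) - 51*I*√142 = 384252/1225 - 51*I*√142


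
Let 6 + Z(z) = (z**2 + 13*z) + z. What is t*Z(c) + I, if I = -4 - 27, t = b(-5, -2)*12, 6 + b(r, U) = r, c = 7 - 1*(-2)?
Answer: -26563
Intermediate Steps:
c = 9 (c = 7 + 2 = 9)
b(r, U) = -6 + r
t = -132 (t = (-6 - 5)*12 = -11*12 = -132)
Z(z) = -6 + z**2 + 14*z (Z(z) = -6 + ((z**2 + 13*z) + z) = -6 + (z**2 + 14*z) = -6 + z**2 + 14*z)
I = -31
t*Z(c) + I = -132*(-6 + 9**2 + 14*9) - 31 = -132*(-6 + 81 + 126) - 31 = -132*201 - 31 = -26532 - 31 = -26563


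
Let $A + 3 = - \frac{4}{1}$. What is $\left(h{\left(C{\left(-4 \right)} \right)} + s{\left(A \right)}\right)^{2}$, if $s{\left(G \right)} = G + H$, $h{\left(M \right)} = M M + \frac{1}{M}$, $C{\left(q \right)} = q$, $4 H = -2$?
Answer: $\frac{1089}{16} \approx 68.063$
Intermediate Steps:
$H = - \frac{1}{2}$ ($H = \frac{1}{4} \left(-2\right) = - \frac{1}{2} \approx -0.5$)
$h{\left(M \right)} = \frac{1}{M} + M^{2}$ ($h{\left(M \right)} = M^{2} + \frac{1}{M} = \frac{1}{M} + M^{2}$)
$A = -7$ ($A = -3 - \frac{4}{1} = -3 - 4 = -7$)
$s{\left(G \right)} = - \frac{1}{2} + G$ ($s{\left(G \right)} = G - \frac{1}{2} = - \frac{1}{2} + G$)
$\left(h{\left(C{\left(-4 \right)} \right)} + s{\left(A \right)}\right)^{2} = \left(\frac{1 + \left(-4\right)^{3}}{-4} - \frac{15}{2}\right)^{2} = \left(- \frac{1 - 64}{4} - \frac{15}{2}\right)^{2} = \left(\left(- \frac{1}{4}\right) \left(-63\right) - \frac{15}{2}\right)^{2} = \left(\frac{63}{4} - \frac{15}{2}\right)^{2} = \left(\frac{33}{4}\right)^{2} = \frac{1089}{16}$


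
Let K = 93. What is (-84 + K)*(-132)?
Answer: -1188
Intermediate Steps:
(-84 + K)*(-132) = (-84 + 93)*(-132) = 9*(-132) = -1188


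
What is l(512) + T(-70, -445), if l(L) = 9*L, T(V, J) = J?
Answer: 4163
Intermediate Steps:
l(512) + T(-70, -445) = 9*512 - 445 = 4608 - 445 = 4163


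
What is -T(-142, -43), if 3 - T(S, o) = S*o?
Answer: 6103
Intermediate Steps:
T(S, o) = 3 - S*o
-T(-142, -43) = -(3 - 1*(-142)*(-43)) = -(3 - 6106) = -1*(-6103) = 6103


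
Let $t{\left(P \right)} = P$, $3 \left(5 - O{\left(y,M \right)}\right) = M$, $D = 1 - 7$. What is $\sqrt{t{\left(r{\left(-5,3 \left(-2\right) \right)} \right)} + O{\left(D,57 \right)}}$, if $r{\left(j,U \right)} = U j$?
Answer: $4$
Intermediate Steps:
$D = -6$
$O{\left(y,M \right)} = 5 - \frac{M}{3}$
$\sqrt{t{\left(r{\left(-5,3 \left(-2\right) \right)} \right)} + O{\left(D,57 \right)}} = \sqrt{3 \left(-2\right) \left(-5\right) + \left(5 - 19\right)} = \sqrt{\left(-6\right) \left(-5\right) + \left(5 - 19\right)} = \sqrt{30 - 14} = \sqrt{16} = 4$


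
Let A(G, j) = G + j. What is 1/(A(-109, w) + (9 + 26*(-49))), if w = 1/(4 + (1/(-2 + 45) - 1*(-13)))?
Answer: -732/1005725 ≈ -0.00072783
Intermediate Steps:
w = 43/732 (w = 1/(4 + (1/43 + 13)) = 1/(4 + 560/43) = 1/(732/43) = 43/732 ≈ 0.058743)
1/(A(-109, w) + (9 + 26*(-49))) = 1/((-109 + 43/732) + (9 + 26*(-49))) = 1/(-79745/732 + (9 - 1274)) = 1/(-79745/732 - 1265) = 1/(-1005725/732) = -732/1005725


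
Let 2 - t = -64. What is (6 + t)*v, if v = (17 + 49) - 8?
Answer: 4176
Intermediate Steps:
t = 66 (t = 2 - 1*(-64) = 2 + 64 = 66)
v = 58 (v = 66 - 8 = 58)
(6 + t)*v = (6 + 66)*58 = 72*58 = 4176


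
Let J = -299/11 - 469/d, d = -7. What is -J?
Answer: -438/11 ≈ -39.818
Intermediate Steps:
J = 438/11 (J = -299/11 - 469/(-7) = -299*1/11 - 469*(-⅐) = -299/11 + 67 = 438/11 ≈ 39.818)
-J = -1*438/11 = -438/11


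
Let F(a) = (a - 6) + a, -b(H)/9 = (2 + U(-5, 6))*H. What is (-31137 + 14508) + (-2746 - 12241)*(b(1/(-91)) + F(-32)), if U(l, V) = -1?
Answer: 13402724/13 ≈ 1.0310e+6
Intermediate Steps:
b(H) = -9*H (b(H) = -9*(2 - 1)*H = -9*H)
F(a) = -6 + 2*a (F(a) = (-6 + a) + a = -6 + 2*a)
(-31137 + 14508) + (-2746 - 12241)*(b(1/(-91)) + F(-32)) = (-31137 + 14508) + (-2746 - 12241)*(-9/(-91) + (-6 + 2*(-32))) = -16629 - 14987*(-9*(-1/91) + (-6 - 64)) = -16629 - 14987*(9/91 - 70) = -16629 - 14987*(-6361/91) = -16629 + 13618901/13 = 13402724/13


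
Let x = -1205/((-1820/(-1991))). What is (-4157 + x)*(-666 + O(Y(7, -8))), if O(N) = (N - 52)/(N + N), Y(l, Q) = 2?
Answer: 2704472503/728 ≈ 3.7149e+6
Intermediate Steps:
x = -479831/364 (x = -1205/((-1820*(-1/1991))) = -1205/1820/1991 = -1205*1991/1820 = -479831/364 ≈ -1318.2)
O(N) = (-52 + N)/(2*N) (O(N) = (-52 + N)/((2*N)) = (-52 + N)*(1/(2*N)) = (-52 + N)/(2*N))
(-4157 + x)*(-666 + O(Y(7, -8))) = (-4157 - 479831/364)*(-666 + (1/2)*(-52 + 2)/2) = -1992979*(-666 + (1/2)*(1/2)*(-50))/364 = -1992979*(-666 - 25/2)/364 = -1992979/364*(-1357/2) = 2704472503/728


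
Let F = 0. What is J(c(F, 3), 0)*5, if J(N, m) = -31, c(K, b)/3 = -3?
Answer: -155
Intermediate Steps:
c(K, b) = -9 (c(K, b) = 3*(-3) = -9)
J(c(F, 3), 0)*5 = -31*5 = -155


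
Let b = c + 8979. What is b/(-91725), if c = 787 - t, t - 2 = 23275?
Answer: 13511/91725 ≈ 0.14730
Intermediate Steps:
t = 23277 (t = 2 + 23275 = 23277)
c = -22490 (c = 787 - 1*23277 = 787 - 23277 = -22490)
b = -13511 (b = -22490 + 8979 = -13511)
b/(-91725) = -13511/(-91725) = -13511*(-1/91725) = 13511/91725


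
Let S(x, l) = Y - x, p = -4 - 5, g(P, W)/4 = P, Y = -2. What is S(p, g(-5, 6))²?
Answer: 49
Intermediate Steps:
g(P, W) = 4*P
p = -9
S(x, l) = -2 - x
S(p, g(-5, 6))² = (-2 - 1*(-9))² = (-2 + 9)² = 7² = 49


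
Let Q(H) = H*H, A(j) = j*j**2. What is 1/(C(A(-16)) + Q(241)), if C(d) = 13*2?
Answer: 1/58107 ≈ 1.7210e-5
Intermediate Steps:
A(j) = j**3
Q(H) = H**2
C(d) = 26
1/(C(A(-16)) + Q(241)) = 1/(26 + 241**2) = 1/(26 + 58081) = 1/58107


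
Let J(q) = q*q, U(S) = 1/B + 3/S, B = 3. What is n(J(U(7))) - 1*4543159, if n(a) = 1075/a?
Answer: -1162574629/256 ≈ -4.5413e+6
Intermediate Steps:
U(S) = ⅓ + 3/S (U(S) = 1/3 + 3/S = 1*(⅓) + 3/S = ⅓ + 3/S)
J(q) = q²
n(J(U(7))) - 1*4543159 = 1075/(((⅓)*(9 + 7)/7)²) - 1*4543159 = 1075/(((⅓)*(⅐)*16)²) - 4543159 = 1075/((16/21)²) - 4543159 = 1075/(256/441) - 4543159 = 1075*(441/256) - 4543159 = 474075/256 - 4543159 = -1162574629/256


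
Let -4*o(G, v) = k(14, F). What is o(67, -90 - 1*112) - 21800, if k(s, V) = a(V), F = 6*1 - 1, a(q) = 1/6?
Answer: -523201/24 ≈ -21800.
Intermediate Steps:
a(q) = 1/6
F = 5 (F = 6 - 1 = 5)
k(s, V) = 1/6
o(G, v) = -1/24 (o(G, v) = -1/4*1/6 = -1/24)
o(67, -90 - 1*112) - 21800 = -1/24 - 21800 = -523201/24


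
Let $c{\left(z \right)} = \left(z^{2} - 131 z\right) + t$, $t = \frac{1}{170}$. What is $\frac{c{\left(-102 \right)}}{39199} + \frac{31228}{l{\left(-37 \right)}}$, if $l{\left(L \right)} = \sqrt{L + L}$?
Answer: $\frac{4040221}{6663830} - 422 i \sqrt{74} \approx 0.60629 - 3630.2 i$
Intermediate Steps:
$l{\left(L \right)} = \sqrt{2} \sqrt{L}$ ($l{\left(L \right)} = \sqrt{2 L} = \sqrt{2} \sqrt{L}$)
$t = \frac{1}{170} \approx 0.0058824$
$c{\left(z \right)} = \frac{1}{170} + z^{2} - 131 z$ ($c{\left(z \right)} = \left(z^{2} - 131 z\right) + \frac{1}{170} = \frac{1}{170} + z^{2} - 131 z$)
$\frac{c{\left(-102 \right)}}{39199} + \frac{31228}{l{\left(-37 \right)}} = \frac{\frac{1}{170} + \left(-102\right)^{2} - -13362}{39199} + \frac{31228}{\sqrt{2} \sqrt{-37}} = \left(\frac{1}{170} + 10404 + 13362\right) \frac{1}{39199} + \frac{31228}{\sqrt{2} i \sqrt{37}} = \frac{4040221}{170} \cdot \frac{1}{39199} + \frac{31228}{i \sqrt{74}} = \frac{4040221}{6663830} + 31228 \left(- \frac{i \sqrt{74}}{74}\right) = \frac{4040221}{6663830} - 422 i \sqrt{74}$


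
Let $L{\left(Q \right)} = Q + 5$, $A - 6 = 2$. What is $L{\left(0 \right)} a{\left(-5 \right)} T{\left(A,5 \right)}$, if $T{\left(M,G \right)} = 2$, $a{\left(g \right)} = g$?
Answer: $-50$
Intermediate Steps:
$A = 8$ ($A = 6 + 2 = 8$)
$L{\left(Q \right)} = 5 + Q$
$L{\left(0 \right)} a{\left(-5 \right)} T{\left(A,5 \right)} = \left(5 + 0\right) \left(-5\right) 2 = 5 \left(-5\right) 2 = \left(-25\right) 2 = -50$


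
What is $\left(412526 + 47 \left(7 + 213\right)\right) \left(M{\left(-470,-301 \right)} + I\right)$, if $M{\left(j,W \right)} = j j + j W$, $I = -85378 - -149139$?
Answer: $180196311446$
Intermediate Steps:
$I = 63761$ ($I = -85378 + 149139 = 63761$)
$M{\left(j,W \right)} = j^{2} + W j$
$\left(412526 + 47 \left(7 + 213\right)\right) \left(M{\left(-470,-301 \right)} + I\right) = \left(412526 + 47 \left(7 + 213\right)\right) \left(- 470 \left(-301 - 470\right) + 63761\right) = \left(412526 + 47 \cdot 220\right) \left(\left(-470\right) \left(-771\right) + 63761\right) = \left(412526 + 10340\right) \left(362370 + 63761\right) = 422866 \cdot 426131 = 180196311446$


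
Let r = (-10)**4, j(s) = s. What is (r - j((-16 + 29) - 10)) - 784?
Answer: 9213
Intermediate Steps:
r = 10000
(r - j((-16 + 29) - 10)) - 784 = (10000 - ((-16 + 29) - 10)) - 784 = (10000 - (13 - 10)) - 784 = (10000 - 1*3) - 784 = (10000 - 3) - 784 = 9997 - 784 = 9213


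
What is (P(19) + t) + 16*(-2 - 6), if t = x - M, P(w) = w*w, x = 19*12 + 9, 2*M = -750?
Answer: 845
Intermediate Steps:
M = -375 (M = (½)*(-750) = -375)
x = 237 (x = 228 + 9 = 237)
P(w) = w²
t = 612 (t = 237 - 1*(-375) = 237 + 375 = 612)
(P(19) + t) + 16*(-2 - 6) = (19² + 612) + 16*(-2 - 6) = (361 + 612) + 16*(-8) = 973 - 128 = 845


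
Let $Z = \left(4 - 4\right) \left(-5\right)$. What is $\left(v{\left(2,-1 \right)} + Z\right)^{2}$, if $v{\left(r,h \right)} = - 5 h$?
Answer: $25$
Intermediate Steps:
$Z = 0$ ($Z = 0 \left(-5\right) = 0$)
$\left(v{\left(2,-1 \right)} + Z\right)^{2} = \left(\left(-5\right) \left(-1\right) + 0\right)^{2} = \left(5 + 0\right)^{2} = 5^{2} = 25$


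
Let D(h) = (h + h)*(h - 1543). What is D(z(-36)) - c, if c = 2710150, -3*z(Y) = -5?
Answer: -24437590/9 ≈ -2.7153e+6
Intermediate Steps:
z(Y) = 5/3 (z(Y) = -⅓*(-5) = 5/3)
D(h) = 2*h*(-1543 + h) (D(h) = (2*h)*(-1543 + h) = 2*h*(-1543 + h))
D(z(-36)) - c = 2*(5/3)*(-1543 + 5/3) - 1*2710150 = 2*(5/3)*(-4624/3) - 2710150 = -46240/9 - 2710150 = -24437590/9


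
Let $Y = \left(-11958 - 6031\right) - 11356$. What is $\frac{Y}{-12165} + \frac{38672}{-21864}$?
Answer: $\frac{1426285}{2216463} \approx 0.6435$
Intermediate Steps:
$Y = -29345$ ($Y = -17989 - 11356 = -29345$)
$\frac{Y}{-12165} + \frac{38672}{-21864} = - \frac{29345}{-12165} + \frac{38672}{-21864} = \left(-29345\right) \left(- \frac{1}{12165}\right) + 38672 \left(- \frac{1}{21864}\right) = \frac{5869}{2433} - \frac{4834}{2733} = \frac{1426285}{2216463}$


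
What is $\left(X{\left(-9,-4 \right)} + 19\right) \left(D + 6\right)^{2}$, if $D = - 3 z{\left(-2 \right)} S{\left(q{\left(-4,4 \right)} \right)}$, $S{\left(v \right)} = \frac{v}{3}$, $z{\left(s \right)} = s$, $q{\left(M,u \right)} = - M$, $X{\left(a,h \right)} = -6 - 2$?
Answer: $2156$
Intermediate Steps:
$X{\left(a,h \right)} = -8$ ($X{\left(a,h \right)} = -6 - 2 = -8$)
$S{\left(v \right)} = \frac{v}{3}$ ($S{\left(v \right)} = v \frac{1}{3} = \frac{v}{3}$)
$D = 8$ ($D = \left(-3\right) \left(-2\right) \frac{\left(-1\right) \left(-4\right)}{3} = 6 \cdot \frac{1}{3} \cdot 4 = 6 \cdot \frac{4}{3} = 8$)
$\left(X{\left(-9,-4 \right)} + 19\right) \left(D + 6\right)^{2} = \left(-8 + 19\right) \left(8 + 6\right)^{2} = 11 \cdot 14^{2} = 11 \cdot 196 = 2156$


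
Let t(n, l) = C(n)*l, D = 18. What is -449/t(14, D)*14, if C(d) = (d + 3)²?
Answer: -3143/2601 ≈ -1.2084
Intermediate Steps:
C(d) = (3 + d)²
t(n, l) = l*(3 + n)² (t(n, l) = (3 + n)²*l = l*(3 + n)²)
-449/t(14, D)*14 = -449*1/(18*(3 + 14)²)*14 = -449/(18*17²)*14 = -449/(18*289)*14 = -449/5202*14 = -3143/2601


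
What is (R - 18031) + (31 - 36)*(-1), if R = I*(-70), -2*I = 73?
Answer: -15471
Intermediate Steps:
I = -73/2 (I = -½*73 = -73/2 ≈ -36.500)
R = 2555 (R = -73/2*(-70) = 2555)
(R - 18031) + (31 - 36)*(-1) = (2555 - 18031) + (31 - 36)*(-1) = -15476 - 5*(-1) = -15476 + 5 = -15471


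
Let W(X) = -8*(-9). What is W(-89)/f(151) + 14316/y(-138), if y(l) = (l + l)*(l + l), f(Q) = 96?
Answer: 2977/3174 ≈ 0.93793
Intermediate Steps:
W(X) = 72
y(l) = 4*l² (y(l) = (2*l)*(2*l) = 4*l²)
W(-89)/f(151) + 14316/y(-138) = 72/96 + 14316/((4*(-138)²)) = 72*(1/96) + 14316/((4*19044)) = ¾ + 14316/76176 = ¾ + 14316*(1/76176) = ¾ + 1193/6348 = 2977/3174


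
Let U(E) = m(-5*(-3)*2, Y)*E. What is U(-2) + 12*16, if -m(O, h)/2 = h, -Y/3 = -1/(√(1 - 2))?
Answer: 192 - 12*I ≈ 192.0 - 12.0*I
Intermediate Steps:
Y = -3*I (Y = -(-3)/(√(1 - 2)) = -(-3)/(√(-1)) = -(-3)/I = -(-3)*(-I) = -3*I ≈ -3.0*I)
m(O, h) = -2*h
U(E) = 6*I*E (U(E) = (-(-6)*I)*E = (6*I)*E = 6*I*E)
U(-2) + 12*16 = 6*I*(-2) + 12*16 = -12*I + 192 = 192 - 12*I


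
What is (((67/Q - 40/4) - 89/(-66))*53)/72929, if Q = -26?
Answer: -255301/31286541 ≈ -0.0081601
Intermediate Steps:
(((67/Q - 40/4) - 89/(-66))*53)/72929 = (((67/(-26) - 40/4) - 89/(-66))*53)/72929 = (((67*(-1/26) - 40*1/4) - 89*(-1/66))*53)*(1/72929) = (((-67/26 - 10) + 89/66)*53)*(1/72929) = ((-327/26 + 89/66)*53)*(1/72929) = -4817/429*53*(1/72929) = -255301/429*1/72929 = -255301/31286541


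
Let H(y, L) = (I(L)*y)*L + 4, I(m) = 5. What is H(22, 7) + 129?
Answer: 903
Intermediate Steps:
H(y, L) = 4 + 5*L*y (H(y, L) = (5*y)*L + 4 = 5*L*y + 4 = 4 + 5*L*y)
H(22, 7) + 129 = (4 + 5*7*22) + 129 = (4 + 770) + 129 = 774 + 129 = 903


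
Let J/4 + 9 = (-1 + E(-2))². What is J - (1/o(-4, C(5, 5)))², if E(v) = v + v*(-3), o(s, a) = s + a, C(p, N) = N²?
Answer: -1/441 ≈ -0.0022676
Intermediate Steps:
o(s, a) = a + s
E(v) = -2*v (E(v) = v - 3*v = -2*v)
J = 0 (J = -36 + 4*(-1 - 2*(-2))² = -36 + 4*(-1 + 4)² = -36 + 4*3² = -36 + 4*9 = -36 + 36 = 0)
J - (1/o(-4, C(5, 5)))² = 0 - (1/(5² - 4))² = 0 - (1/(25 - 4))² = 0 - (1/21)² = 0 - 1*1/441 = 0 - 1/441 = -1/441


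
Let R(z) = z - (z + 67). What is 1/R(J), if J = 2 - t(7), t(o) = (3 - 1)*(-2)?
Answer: -1/67 ≈ -0.014925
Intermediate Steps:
t(o) = -4 (t(o) = 2*(-2) = -4)
J = 6 (J = 2 - 1*(-4) = 2 + 4 = 6)
R(z) = -67 (R(z) = z - (67 + z) = z + (-67 - z) = -67)
1/R(J) = 1/(-67) = -1/67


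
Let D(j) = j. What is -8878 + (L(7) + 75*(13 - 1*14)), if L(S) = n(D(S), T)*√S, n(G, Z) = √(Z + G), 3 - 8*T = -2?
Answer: -8953 + √854/4 ≈ -8945.7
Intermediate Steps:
T = 5/8 (T = 3/8 - ⅛*(-2) = 3/8 + ¼ = 5/8 ≈ 0.62500)
n(G, Z) = √(G + Z)
L(S) = √S*√(5/8 + S) (L(S) = √(S + 5/8)*√S = √(5/8 + S)*√S = √S*√(5/8 + S))
-8878 + (L(7) + 75*(13 - 1*14)) = -8878 + (√2*√7*√(5 + 8*7)/4 + 75*(13 - 1*14)) = -8878 + (√2*√7*√(5 + 56)/4 + 75*(13 - 14)) = -8878 + (√2*√7*√61/4 + 75*(-1)) = -8878 + (√854/4 - 75) = -8878 + (-75 + √854/4) = -8953 + √854/4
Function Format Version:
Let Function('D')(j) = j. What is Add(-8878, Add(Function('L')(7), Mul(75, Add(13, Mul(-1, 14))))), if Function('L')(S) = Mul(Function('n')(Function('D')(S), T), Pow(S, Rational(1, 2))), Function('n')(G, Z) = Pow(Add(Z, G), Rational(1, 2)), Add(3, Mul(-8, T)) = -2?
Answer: Add(-8953, Mul(Rational(1, 4), Pow(854, Rational(1, 2)))) ≈ -8945.7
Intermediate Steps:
T = Rational(5, 8) (T = Add(Rational(3, 8), Mul(Rational(-1, 8), -2)) = Add(Rational(3, 8), Rational(1, 4)) = Rational(5, 8) ≈ 0.62500)
Function('n')(G, Z) = Pow(Add(G, Z), Rational(1, 2))
Function('L')(S) = Mul(Pow(S, Rational(1, 2)), Pow(Add(Rational(5, 8), S), Rational(1, 2))) (Function('L')(S) = Mul(Pow(Add(S, Rational(5, 8)), Rational(1, 2)), Pow(S, Rational(1, 2))) = Mul(Pow(Add(Rational(5, 8), S), Rational(1, 2)), Pow(S, Rational(1, 2))) = Mul(Pow(S, Rational(1, 2)), Pow(Add(Rational(5, 8), S), Rational(1, 2))))
Add(-8878, Add(Function('L')(7), Mul(75, Add(13, Mul(-1, 14))))) = Add(-8878, Add(Mul(Rational(1, 4), Pow(2, Rational(1, 2)), Pow(7, Rational(1, 2)), Pow(Add(5, Mul(8, 7)), Rational(1, 2))), Mul(75, Add(13, Mul(-1, 14))))) = Add(-8878, Add(Mul(Rational(1, 4), Pow(2, Rational(1, 2)), Pow(7, Rational(1, 2)), Pow(Add(5, 56), Rational(1, 2))), Mul(75, Add(13, -14)))) = Add(-8878, Add(Mul(Rational(1, 4), Pow(2, Rational(1, 2)), Pow(7, Rational(1, 2)), Pow(61, Rational(1, 2))), Mul(75, -1))) = Add(-8878, Add(Mul(Rational(1, 4), Pow(854, Rational(1, 2))), -75)) = Add(-8878, Add(-75, Mul(Rational(1, 4), Pow(854, Rational(1, 2))))) = Add(-8953, Mul(Rational(1, 4), Pow(854, Rational(1, 2))))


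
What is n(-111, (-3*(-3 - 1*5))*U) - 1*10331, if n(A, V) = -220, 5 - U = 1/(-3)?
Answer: -10551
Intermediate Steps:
U = 16/3 (U = 5 - 1/(-3) = 5 - 1*(-1/3) = 5 + 1/3 = 16/3 ≈ 5.3333)
n(-111, (-3*(-3 - 1*5))*U) - 1*10331 = -220 - 1*10331 = -220 - 10331 = -10551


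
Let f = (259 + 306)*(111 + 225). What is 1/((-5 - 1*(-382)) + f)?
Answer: 1/190217 ≈ 5.2572e-6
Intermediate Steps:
f = 189840 (f = 565*336 = 189840)
1/((-5 - 1*(-382)) + f) = 1/((-5 - 1*(-382)) + 189840) = 1/((-5 + 382) + 189840) = 1/(377 + 189840) = 1/190217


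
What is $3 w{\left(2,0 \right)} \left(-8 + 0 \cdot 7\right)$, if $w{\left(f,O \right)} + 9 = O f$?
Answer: $216$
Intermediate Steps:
$w{\left(f,O \right)} = -9 + O f$
$3 w{\left(2,0 \right)} \left(-8 + 0 \cdot 7\right) = 3 \left(-9 + 0 \cdot 2\right) \left(-8 + 0 \cdot 7\right) = 3 \left(-9 + 0\right) \left(-8 + 0\right) = 3 \left(-9\right) \left(-8\right) = \left(-27\right) \left(-8\right) = 216$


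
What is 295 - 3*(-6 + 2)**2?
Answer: 247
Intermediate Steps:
295 - 3*(-6 + 2)**2 = 295 - 3*(-4)**2 = 295 - 3*16 = 295 - 48 = 247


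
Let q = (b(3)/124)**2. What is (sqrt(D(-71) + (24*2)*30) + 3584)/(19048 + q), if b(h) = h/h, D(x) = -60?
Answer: 55107584/292882049 + 30752*sqrt(345)/292882049 ≈ 0.19011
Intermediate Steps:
b(h) = 1
q = 1/15376 (q = (1/124)**2 = 1/15376 ≈ 6.5036e-5)
(sqrt(D(-71) + (24*2)*30) + 3584)/(19048 + q) = (sqrt(-60 + (24*2)*30) + 3584)/(19048 + 1/15376) = (sqrt(-60 + 48*30) + 3584)/(292882049/15376) = (sqrt(-60 + 1440) + 3584)*(15376/292882049) = (sqrt(1380) + 3584)*(15376/292882049) = (2*sqrt(345) + 3584)*(15376/292882049) = (3584 + 2*sqrt(345))*(15376/292882049) = 55107584/292882049 + 30752*sqrt(345)/292882049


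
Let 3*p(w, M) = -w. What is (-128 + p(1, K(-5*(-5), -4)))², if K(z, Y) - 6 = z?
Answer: 148225/9 ≈ 16469.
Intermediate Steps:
K(z, Y) = 6 + z
p(w, M) = -w/3 (p(w, M) = (-w)/3 = -w/3)
(-128 + p(1, K(-5*(-5), -4)))² = (-128 - ⅓*1)² = (-128 - ⅓)² = (-385/3)² = 148225/9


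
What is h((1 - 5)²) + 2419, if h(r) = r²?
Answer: 2675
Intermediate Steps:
h((1 - 5)²) + 2419 = ((1 - 5)²)² + 2419 = ((-4)²)² + 2419 = 16² + 2419 = 256 + 2419 = 2675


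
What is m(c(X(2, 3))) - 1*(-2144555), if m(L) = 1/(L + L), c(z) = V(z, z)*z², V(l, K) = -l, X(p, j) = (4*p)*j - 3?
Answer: 39721447709/18522 ≈ 2.1446e+6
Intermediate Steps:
X(p, j) = -3 + 4*j*p (X(p, j) = 4*j*p - 3 = -3 + 4*j*p)
c(z) = -z³ (c(z) = (-z)*z² = -z³)
m(L) = 1/(2*L)
m(c(X(2, 3))) - 1*(-2144555) = 1/(2*((-(-3 + 4*3*2)³))) - 1*(-2144555) = 1/(2*((-(-3 + 24)³))) + 2144555 = 1/(2*((-1*21³))) + 2144555 = 1/(2*((-1*9261))) + 2144555 = (½)/(-9261) + 2144555 = (½)*(-1/9261) + 2144555 = -1/18522 + 2144555 = 39721447709/18522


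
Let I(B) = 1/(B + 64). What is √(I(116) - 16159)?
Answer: I*√14543095/30 ≈ 127.12*I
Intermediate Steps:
I(B) = 1/(64 + B)
√(I(116) - 16159) = √(1/(64 + 116) - 16159) = √(1/180 - 16159) = √(-2908619/180) = I*√14543095/30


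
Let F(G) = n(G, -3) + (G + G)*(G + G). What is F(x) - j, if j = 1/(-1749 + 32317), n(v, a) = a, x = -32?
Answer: 125114823/30568 ≈ 4093.0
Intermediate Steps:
F(G) = -3 + 4*G² (F(G) = -3 + (G + G)*(G + G) = -3 + (2*G)*(2*G) = -3 + 4*G²)
j = 1/30568 ≈ 3.2714e-5
F(x) - j = (-3 + 4*(-32)²) - 1*1/30568 = (-3 + 4*1024) - 1/30568 = (-3 + 4096) - 1/30568 = 4093 - 1/30568 = 125114823/30568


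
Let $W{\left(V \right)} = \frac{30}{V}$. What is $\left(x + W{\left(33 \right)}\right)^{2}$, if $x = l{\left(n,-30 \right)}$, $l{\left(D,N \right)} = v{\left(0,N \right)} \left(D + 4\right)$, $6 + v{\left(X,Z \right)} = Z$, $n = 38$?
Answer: $\frac{276290884}{121} \approx 2.2834 \cdot 10^{6}$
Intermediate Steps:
$v{\left(X,Z \right)} = -6 + Z$
$l{\left(D,N \right)} = \left(-6 + N\right) \left(4 + D\right)$ ($l{\left(D,N \right)} = \left(-6 + N\right) \left(D + 4\right) = \left(-6 + N\right) \left(4 + D\right)$)
$x = -1512$ ($x = \left(-6 - 30\right) \left(4 + 38\right) = \left(-36\right) 42 = -1512$)
$\left(x + W{\left(33 \right)}\right)^{2} = \left(-1512 + \frac{30}{33}\right)^{2} = \left(-1512 + 30 \cdot \frac{1}{33}\right)^{2} = \left(-1512 + \frac{10}{11}\right)^{2} = \left(- \frac{16622}{11}\right)^{2} = \frac{276290884}{121}$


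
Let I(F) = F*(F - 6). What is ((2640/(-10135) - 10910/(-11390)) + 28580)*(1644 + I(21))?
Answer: 129266125006995/2308753 ≈ 5.5990e+7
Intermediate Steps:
I(F) = F*(-6 + F)
((2640/(-10135) - 10910/(-11390)) + 28580)*(1644 + I(21)) = ((2640/(-10135) - 10910/(-11390)) + 28580)*(1644 + 21*(-6 + 21)) = ((2640*(-1/10135) - 10910*(-1/11390)) + 28580)*(1644 + 21*15) = ((-528/2027 + 1091/1139) + 28580)*(1644 + 315) = (1610065/2308753 + 28580)*1959 = (65985770805/2308753)*1959 = 129266125006995/2308753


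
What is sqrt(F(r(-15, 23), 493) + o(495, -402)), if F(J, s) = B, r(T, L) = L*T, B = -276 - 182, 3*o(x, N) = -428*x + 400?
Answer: I*sqrt(638502)/3 ≈ 266.35*I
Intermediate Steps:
o(x, N) = 400/3 - 428*x/3 (o(x, N) = (-428*x + 400)/3 = (400 - 428*x)/3 = 400/3 - 428*x/3)
B = -458
F(J, s) = -458
sqrt(F(r(-15, 23), 493) + o(495, -402)) = sqrt(-458 + (400/3 - 428/3*495)) = sqrt(-458 + (400/3 - 70620)) = sqrt(-458 - 211460/3) = sqrt(-212834/3) = I*sqrt(638502)/3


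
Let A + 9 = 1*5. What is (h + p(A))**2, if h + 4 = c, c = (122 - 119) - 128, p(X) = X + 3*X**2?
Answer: 7225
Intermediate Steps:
A = -4 (A = -9 + 1*5 = -9 + 5 = -4)
c = -125 (c = 3 - 128 = -125)
h = -129 (h = -4 - 125 = -129)
(h + p(A))**2 = (-129 - 4*(1 + 3*(-4)))**2 = (-129 - 4*(1 - 12))**2 = (-129 - 4*(-11))**2 = (-129 + 44)**2 = (-85)**2 = 7225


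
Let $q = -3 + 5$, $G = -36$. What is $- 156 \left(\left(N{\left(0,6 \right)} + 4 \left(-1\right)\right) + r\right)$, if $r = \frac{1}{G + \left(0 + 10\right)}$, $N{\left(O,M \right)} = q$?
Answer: $318$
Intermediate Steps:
$q = 2$
$N{\left(O,M \right)} = 2$
$r = - \frac{1}{26}$ ($r = \frac{1}{-36 + \left(0 + 10\right)} = \frac{1}{-36 + 10} = \frac{1}{-26} = - \frac{1}{26} \approx -0.038462$)
$- 156 \left(\left(N{\left(0,6 \right)} + 4 \left(-1\right)\right) + r\right) = - 156 \left(\left(2 + 4 \left(-1\right)\right) - \frac{1}{26}\right) = - 156 \left(\left(2 - 4\right) - \frac{1}{26}\right) = - 156 \left(-2 - \frac{1}{26}\right) = \left(-156\right) \left(- \frac{53}{26}\right) = 318$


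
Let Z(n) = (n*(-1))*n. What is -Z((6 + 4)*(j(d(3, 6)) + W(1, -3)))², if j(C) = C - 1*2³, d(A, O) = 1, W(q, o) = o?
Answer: -100000000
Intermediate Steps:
j(C) = -8 + C (j(C) = C - 1*8 = C - 8 = -8 + C)
Z(n) = -n² (Z(n) = (-n)*n = -n²)
-Z((6 + 4)*(j(d(3, 6)) + W(1, -3)))² = -(-((6 + 4)*((-8 + 1) - 3))²)² = -(-(10*(-7 - 3))²)² = -(-(10*(-10))²)² = -(-1*(-100)²)² = -(-1*10000)² = -1*(-10000)² = -1*100000000 = -100000000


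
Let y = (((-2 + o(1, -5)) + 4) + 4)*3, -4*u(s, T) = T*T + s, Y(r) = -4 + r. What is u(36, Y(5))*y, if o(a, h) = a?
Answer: -777/4 ≈ -194.25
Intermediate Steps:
u(s, T) = -s/4 - T²/4 (u(s, T) = -(T*T + s)/4 = -(T² + s)/4 = -(s + T²)/4 = -s/4 - T²/4)
y = 21 (y = (((-2 + 1) + 4) + 4)*3 = ((-1 + 4) + 4)*3 = (3 + 4)*3 = 7*3 = 21)
u(36, Y(5))*y = (-¼*36 - (-4 + 5)²/4)*21 = (-9 - ¼*1²)*21 = (-9 - ¼*1)*21 = (-9 - ¼)*21 = -37/4*21 = -777/4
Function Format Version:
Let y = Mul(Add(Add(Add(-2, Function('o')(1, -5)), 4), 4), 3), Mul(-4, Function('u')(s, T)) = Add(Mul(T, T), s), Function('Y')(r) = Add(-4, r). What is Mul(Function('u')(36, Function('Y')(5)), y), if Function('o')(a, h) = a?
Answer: Rational(-777, 4) ≈ -194.25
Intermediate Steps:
Function('u')(s, T) = Add(Mul(Rational(-1, 4), s), Mul(Rational(-1, 4), Pow(T, 2))) (Function('u')(s, T) = Mul(Rational(-1, 4), Add(Mul(T, T), s)) = Mul(Rational(-1, 4), Add(Pow(T, 2), s)) = Mul(Rational(-1, 4), Add(s, Pow(T, 2))) = Add(Mul(Rational(-1, 4), s), Mul(Rational(-1, 4), Pow(T, 2))))
y = 21 (y = Mul(Add(Add(Add(-2, 1), 4), 4), 3) = Mul(Add(Add(-1, 4), 4), 3) = Mul(Add(3, 4), 3) = Mul(7, 3) = 21)
Mul(Function('u')(36, Function('Y')(5)), y) = Mul(Add(Mul(Rational(-1, 4), 36), Mul(Rational(-1, 4), Pow(Add(-4, 5), 2))), 21) = Mul(Add(-9, Mul(Rational(-1, 4), Pow(1, 2))), 21) = Mul(Add(-9, Mul(Rational(-1, 4), 1)), 21) = Mul(Add(-9, Rational(-1, 4)), 21) = Mul(Rational(-37, 4), 21) = Rational(-777, 4)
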